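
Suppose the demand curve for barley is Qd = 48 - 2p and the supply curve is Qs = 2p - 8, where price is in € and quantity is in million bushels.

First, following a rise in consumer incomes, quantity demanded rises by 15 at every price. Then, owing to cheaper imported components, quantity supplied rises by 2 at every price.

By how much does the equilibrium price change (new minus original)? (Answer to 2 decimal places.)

Before the shock: 48 - 2p = 2p - 8 ⇒ 56 = 4p ⇒ p = 14, Q = 20.
After the shift, demand is Qd = 63 - 2p and supply is Qs = 2p - 6.
New equilibrium: 63 - 2p = 2p - 6 ⇒ 69 = 4p ⇒ p = 17.25, Q = 28.5.
Δp = 17.25 − 14 = +3.25.

+3.25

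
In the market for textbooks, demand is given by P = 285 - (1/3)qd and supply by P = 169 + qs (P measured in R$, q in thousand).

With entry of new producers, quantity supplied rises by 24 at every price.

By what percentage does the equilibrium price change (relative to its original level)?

-2.34375

Before the shock: 855 - 3P = P - 169 ⇒ 1024 = 4P ⇒ P = 256, q = 87.
The shock moves the curves to qd = 855 - 3P and qs = P - 145.
New equilibrium: 855 - 3P = P - 145 ⇒ 1000 = 4P ⇒ P = 250, q = 105.
%ΔP = (250 − 256) / 256 × 100 = -2.34375%.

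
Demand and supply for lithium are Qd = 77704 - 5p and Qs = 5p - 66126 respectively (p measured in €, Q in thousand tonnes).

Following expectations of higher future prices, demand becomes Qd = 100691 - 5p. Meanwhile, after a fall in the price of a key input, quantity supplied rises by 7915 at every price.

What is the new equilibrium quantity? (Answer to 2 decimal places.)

Solve the original market: 77704 - 5p = 5p - 66126, hence p = 14383 and Q = 5789.
With the change applied: demand Qd = 100691 - 5p, supply Qs = 5p - 58211.
Setting them equal: 100691 - 5p = 5p - 58211 → 158902 = 10p, so p = 15890.2 and Q = 21240.

21240.00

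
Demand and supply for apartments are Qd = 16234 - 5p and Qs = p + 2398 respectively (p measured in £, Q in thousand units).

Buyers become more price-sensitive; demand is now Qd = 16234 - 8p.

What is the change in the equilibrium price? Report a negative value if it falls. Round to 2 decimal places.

Before the shock: 16234 - 5p = p + 2398 ⇒ 13836 = 6p ⇒ p = 2306, Q = 4704.
With the change applied: demand Qd = 16234 - 8p, supply Qs = p + 2398.
Clearing the new market: 16234 - 8p = p + 2398, so p = 4612/3 ≈ 1537.3333 and Q = 11806/3 ≈ 3935.3333.
Δp = 1537.3333 − 2306 = -768.67.

-768.67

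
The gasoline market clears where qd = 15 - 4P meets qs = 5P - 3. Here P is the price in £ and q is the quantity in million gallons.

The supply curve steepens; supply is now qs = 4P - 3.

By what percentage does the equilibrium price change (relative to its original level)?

Initially, 15 - 4P = 5P - 3, so 18 = 9P and P = 2, q = 7.
The new curves are qd = 15 - 4P (demand) and qs = 4P - 3 (supply).
New equilibrium: 15 - 4P = 4P - 3 ⇒ 18 = 8P ⇒ P = 2.25, q = 6.
%ΔP = (2.25 − 2) / 2 × 100 = +12.5%.

+12.5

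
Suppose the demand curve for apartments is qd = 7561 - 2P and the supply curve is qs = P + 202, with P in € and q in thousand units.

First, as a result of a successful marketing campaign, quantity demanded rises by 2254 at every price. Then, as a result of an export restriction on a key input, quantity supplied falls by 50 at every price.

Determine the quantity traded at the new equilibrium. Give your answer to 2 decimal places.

3373.00

Solve the original market: 7561 - 2P = P + 202, hence P = 2453 and q = 2655.
The new curves are qd = 9815 - 2P (demand) and qs = P + 152 (supply).
Setting them equal: 9815 - 2P = P + 152 → 9663 = 3P, so P = 3221 and q = 3373.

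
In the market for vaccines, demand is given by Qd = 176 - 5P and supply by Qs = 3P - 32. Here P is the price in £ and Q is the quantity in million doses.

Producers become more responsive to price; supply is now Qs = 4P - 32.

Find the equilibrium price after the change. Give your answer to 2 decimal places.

Initially, 176 - 5P = 3P - 32, so 208 = 8P and P = 26, Q = 46.
The new curves are Qd = 176 - 5P (demand) and Qs = 4P - 32 (supply).
Setting them equal: 176 - 5P = 4P - 32 → 208 = 9P, so P = 208/9 ≈ 23.1111 and Q = 544/9 ≈ 60.4444.

23.11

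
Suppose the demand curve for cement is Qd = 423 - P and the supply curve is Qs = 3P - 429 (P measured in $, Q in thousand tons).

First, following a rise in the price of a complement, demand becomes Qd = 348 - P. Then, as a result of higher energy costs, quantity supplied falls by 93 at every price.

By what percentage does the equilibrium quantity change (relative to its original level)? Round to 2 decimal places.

Initially, 423 - P = 3P - 429, so 852 = 4P and P = 213, Q = 210.
The new curves are Qd = 348 - P (demand) and Qs = 3P - 522 (supply).
Equate the new curves: 348 - P = 3P - 522, giving 870 = 4P, P = 217.5, Q = 130.5.
%ΔQ = (130.5 − 210) / 210 × 100 = -37.86%.

-37.86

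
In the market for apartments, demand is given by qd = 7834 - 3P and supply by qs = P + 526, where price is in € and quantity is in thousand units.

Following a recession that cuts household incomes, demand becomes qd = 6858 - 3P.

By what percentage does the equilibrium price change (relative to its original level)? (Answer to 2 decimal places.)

-13.36

Original equilibrium: 7834 - 3P = P + 526 gives 7308 = 4P, so P = 1827 and q = 2353.
After the shift, demand is qd = 6858 - 3P and supply is qs = P + 526.
Setting them equal: 6858 - 3P = P + 526 → 6332 = 4P, so P = 1583 and q = 2109.
%ΔP = (1583 − 1827) / 1827 × 100 = -13.36%.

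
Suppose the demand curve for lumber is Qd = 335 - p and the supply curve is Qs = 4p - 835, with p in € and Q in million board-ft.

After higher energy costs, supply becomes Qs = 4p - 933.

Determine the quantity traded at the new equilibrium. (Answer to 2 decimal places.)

81.40

Original equilibrium: 335 - p = 4p - 835 gives 1170 = 5p, so p = 234 and Q = 101.
The new curves are Qd = 335 - p (demand) and Qs = 4p - 933 (supply).
New equilibrium: 335 - p = 4p - 933 ⇒ 1268 = 5p ⇒ p = 253.6, Q = 81.4.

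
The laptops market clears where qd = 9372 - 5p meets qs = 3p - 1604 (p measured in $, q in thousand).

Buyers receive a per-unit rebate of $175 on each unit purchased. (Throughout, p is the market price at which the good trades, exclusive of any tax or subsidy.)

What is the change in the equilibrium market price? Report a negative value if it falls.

+109.375

Before the shock: 9372 - 5p = 3p - 1604 ⇒ 10976 = 8p ⇒ p = 1372, q = 2512.
Since buyers' out-of-pocket price is the market price minus the rebate, the effective demand curve becomes qd = 10247 - 5p.
Setting them equal: 10247 - 5p = 3p - 1604 → 11851 = 8p, so p = 1481.375 and q = 2840.125.
Δp = 1481.375 − 1372 = +109.375.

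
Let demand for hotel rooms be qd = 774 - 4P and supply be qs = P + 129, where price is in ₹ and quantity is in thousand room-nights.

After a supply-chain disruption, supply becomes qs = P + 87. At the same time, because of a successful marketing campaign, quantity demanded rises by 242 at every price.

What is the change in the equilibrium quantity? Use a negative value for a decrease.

+14.8

Original equilibrium: 774 - 4P = P + 129 gives 645 = 5P, so P = 129 and q = 258.
After the shift, demand is qd = 1016 - 4P and supply is qs = P + 87.
New equilibrium: 1016 - 4P = P + 87 ⇒ 929 = 5P ⇒ P = 185.8, q = 272.8.
Δq = 272.8 − 258 = +14.8.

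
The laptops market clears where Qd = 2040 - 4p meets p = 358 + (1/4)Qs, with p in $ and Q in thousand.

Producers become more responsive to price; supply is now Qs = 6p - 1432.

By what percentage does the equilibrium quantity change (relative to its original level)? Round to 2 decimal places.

Before the shock: 2040 - 4p = 4p - 1432 ⇒ 3472 = 8p ⇒ p = 434, Q = 304.
After the shift, demand is Qd = 2040 - 4p and supply is Qs = 6p - 1432.
New equilibrium: 2040 - 4p = 6p - 1432 ⇒ 3472 = 10p ⇒ p = 347.2, Q = 651.2.
%ΔQ = (651.2 − 304) / 304 × 100 = +114.21%.

+114.21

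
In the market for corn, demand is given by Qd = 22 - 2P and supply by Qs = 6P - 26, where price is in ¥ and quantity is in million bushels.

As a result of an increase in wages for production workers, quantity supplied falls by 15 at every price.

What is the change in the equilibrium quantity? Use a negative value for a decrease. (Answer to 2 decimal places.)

-3.75

Before the shock: 22 - 2P = 6P - 26 ⇒ 48 = 8P ⇒ P = 6, Q = 10.
The new curves are Qd = 22 - 2P (demand) and Qs = 6P - 41 (supply).
Setting them equal: 22 - 2P = 6P - 41 → 63 = 8P, so P = 7.875 and Q = 6.25.
ΔQ = 6.25 − 10 = -3.75.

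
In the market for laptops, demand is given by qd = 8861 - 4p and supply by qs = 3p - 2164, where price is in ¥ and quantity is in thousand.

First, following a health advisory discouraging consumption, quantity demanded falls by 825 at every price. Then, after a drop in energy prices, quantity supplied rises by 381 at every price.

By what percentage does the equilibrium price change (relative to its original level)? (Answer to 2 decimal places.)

Before the shock: 8861 - 4p = 3p - 2164 ⇒ 11025 = 7p ⇒ p = 1575, q = 2561.
After the shift, demand is qd = 8036 - 4p and supply is qs = 3p - 1783.
New equilibrium: 8036 - 4p = 3p - 1783 ⇒ 9819 = 7p ⇒ p = 9819/7 ≈ 1402.7143, q = 16976/7 ≈ 2425.1429.
%Δp = (1402.7143 − 1575) / 1575 × 100 = -10.94%.

-10.94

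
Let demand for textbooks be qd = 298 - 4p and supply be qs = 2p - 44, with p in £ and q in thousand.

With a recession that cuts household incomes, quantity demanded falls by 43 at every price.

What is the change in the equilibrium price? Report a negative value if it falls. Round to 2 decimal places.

-7.17

Initially, 298 - 4p = 2p - 44, so 342 = 6p and p = 57, q = 70.
The shock moves the curves to qd = 255 - 4p and qs = 2p - 44.
Setting them equal: 255 - 4p = 2p - 44 → 299 = 6p, so p = 299/6 ≈ 49.8333 and q = 167/3 ≈ 55.6667.
Δp = 49.8333 − 57 = -7.17.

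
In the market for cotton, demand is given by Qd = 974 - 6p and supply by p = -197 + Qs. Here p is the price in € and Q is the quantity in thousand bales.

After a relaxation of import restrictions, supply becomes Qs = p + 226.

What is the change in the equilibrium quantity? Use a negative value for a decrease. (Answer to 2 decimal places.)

+24.86

Solve the original market: 974 - 6p = p + 197, hence p = 111 and Q = 308.
The new curves are Qd = 974 - 6p (demand) and Qs = p + 226 (supply).
Clearing the new market: 974 - 6p = p + 226, so p = 748/7 ≈ 106.8571 and Q = 2330/7 ≈ 332.8571.
ΔQ = 332.8571 − 308 = +24.86.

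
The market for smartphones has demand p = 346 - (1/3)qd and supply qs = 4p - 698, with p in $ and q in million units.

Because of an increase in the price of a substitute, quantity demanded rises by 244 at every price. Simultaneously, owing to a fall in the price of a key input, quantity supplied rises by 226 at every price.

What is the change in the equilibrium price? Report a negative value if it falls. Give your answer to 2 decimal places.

+2.57

Solve the original market: 1038 - 3p = 4p - 698, hence p = 248 and q = 294.
The shock moves the curves to qd = 1282 - 3p and qs = 4p - 472.
Setting them equal: 1282 - 3p = 4p - 472 → 1754 = 7p, so p = 1754/7 ≈ 250.5714 and q = 3712/7 ≈ 530.2857.
Δp = 250.5714 − 248 = +2.57.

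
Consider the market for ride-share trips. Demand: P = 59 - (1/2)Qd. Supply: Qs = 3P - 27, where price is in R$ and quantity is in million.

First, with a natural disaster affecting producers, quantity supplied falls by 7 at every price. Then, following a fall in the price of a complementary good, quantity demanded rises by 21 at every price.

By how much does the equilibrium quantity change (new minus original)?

+9.8

Initially, 118 - 2P = 3P - 27, so 145 = 5P and P = 29, Q = 60.
The new curves are Qd = 139 - 2P (demand) and Qs = 3P - 34 (supply).
New equilibrium: 139 - 2P = 3P - 34 ⇒ 173 = 5P ⇒ P = 34.6, Q = 69.8.
ΔQ = 69.8 − 60 = +9.8.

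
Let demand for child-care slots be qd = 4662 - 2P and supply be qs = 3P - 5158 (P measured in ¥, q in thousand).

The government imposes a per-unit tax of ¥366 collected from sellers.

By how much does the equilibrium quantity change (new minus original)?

-439.2

Solve the original market: 4662 - 2P = 3P - 5158, hence P = 1964 and q = 734.
Since sellers keep the price net of the tax, the effective supply curve becomes qs = 3P - 6256.
Setting them equal: 4662 - 2P = 3P - 6256 → 10918 = 5P, so P = 2183.6 and q = 294.8.
Δq = 294.8 − 734 = -439.2.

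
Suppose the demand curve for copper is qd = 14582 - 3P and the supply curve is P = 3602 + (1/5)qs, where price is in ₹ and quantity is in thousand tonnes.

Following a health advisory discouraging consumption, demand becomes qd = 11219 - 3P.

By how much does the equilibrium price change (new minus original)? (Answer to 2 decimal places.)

Before the shock: 14582 - 3P = 5P - 18010 ⇒ 32592 = 8P ⇒ P = 4074, q = 2360.
After the shift, demand is qd = 11219 - 3P and supply is qs = 5P - 18010.
Clearing the new market: 11219 - 3P = 5P - 18010, so P = 3653.625 and q = 258.125.
ΔP = 3653.625 − 4074 = -420.38.

-420.38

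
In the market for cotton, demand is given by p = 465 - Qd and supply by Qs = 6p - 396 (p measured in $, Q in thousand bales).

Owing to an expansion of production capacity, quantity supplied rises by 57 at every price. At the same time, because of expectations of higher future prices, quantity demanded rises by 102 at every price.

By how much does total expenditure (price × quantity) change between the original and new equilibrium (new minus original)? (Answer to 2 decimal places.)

+14568.24

Solve the original market: 465 - p = 6p - 396, hence p = 123 and Q = 342.
The shock moves the curves to Qd = 567 - p and Qs = 6p - 339.
Clearing the new market: 567 - p = 6p - 339, so p = 906/7 ≈ 129.4286 and Q = 3063/7 ≈ 437.5714.
Expenditure moves from 123×342 = 42066 to 129.4286×437.5714 = 56634.2449; change = +14568.24.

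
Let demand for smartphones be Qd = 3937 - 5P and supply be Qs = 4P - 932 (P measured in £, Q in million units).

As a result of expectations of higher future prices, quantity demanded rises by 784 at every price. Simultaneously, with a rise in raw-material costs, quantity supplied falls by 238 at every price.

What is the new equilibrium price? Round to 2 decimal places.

Original equilibrium: 3937 - 5P = 4P - 932 gives 4869 = 9P, so P = 541 and Q = 1232.
After the shift, demand is Qd = 4721 - 5P and supply is Qs = 4P - 1170.
Equate the new curves: 4721 - 5P = 4P - 1170, giving 5891 = 9P, P = 5891/9 ≈ 654.5556, Q = 13034/9 ≈ 1448.2222.

654.56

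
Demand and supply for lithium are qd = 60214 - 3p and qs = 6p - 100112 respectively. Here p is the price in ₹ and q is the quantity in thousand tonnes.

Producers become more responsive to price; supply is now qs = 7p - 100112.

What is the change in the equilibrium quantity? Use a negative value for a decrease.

Initially, 60214 - 3p = 6p - 100112, so 160326 = 9p and p = 17814, q = 6772.
The new curves are qd = 60214 - 3p (demand) and qs = 7p - 100112 (supply).
Clearing the new market: 60214 - 3p = 7p - 100112, so p = 16032.6 and q = 12116.2.
Δq = 12116.2 − 6772 = +5344.2.

+5344.2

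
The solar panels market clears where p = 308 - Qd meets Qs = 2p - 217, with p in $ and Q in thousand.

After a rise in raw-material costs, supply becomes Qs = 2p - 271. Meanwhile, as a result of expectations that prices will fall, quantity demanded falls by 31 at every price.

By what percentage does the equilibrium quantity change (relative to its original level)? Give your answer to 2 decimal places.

-29.07

Before the shock: 308 - p = 2p - 217 ⇒ 525 = 3p ⇒ p = 175, Q = 133.
After the shift, demand is Qd = 277 - p and supply is Qs = 2p - 271.
Setting them equal: 277 - p = 2p - 271 → 548 = 3p, so p = 548/3 ≈ 182.6667 and Q = 283/3 ≈ 94.3333.
%ΔQ = (94.3333 − 133) / 133 × 100 = -29.07%.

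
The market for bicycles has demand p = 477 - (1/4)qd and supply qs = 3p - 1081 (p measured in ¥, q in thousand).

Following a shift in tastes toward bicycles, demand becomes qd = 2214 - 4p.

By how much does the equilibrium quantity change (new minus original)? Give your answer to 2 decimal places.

+131.14

Solve the original market: 1908 - 4p = 3p - 1081, hence p = 427 and q = 200.
After the shift, demand is qd = 2214 - 4p and supply is qs = 3p - 1081.
New equilibrium: 2214 - 4p = 3p - 1081 ⇒ 3295 = 7p ⇒ p = 3295/7 ≈ 470.7143, q = 2318/7 ≈ 331.1429.
Δq = 331.1429 − 200 = +131.14.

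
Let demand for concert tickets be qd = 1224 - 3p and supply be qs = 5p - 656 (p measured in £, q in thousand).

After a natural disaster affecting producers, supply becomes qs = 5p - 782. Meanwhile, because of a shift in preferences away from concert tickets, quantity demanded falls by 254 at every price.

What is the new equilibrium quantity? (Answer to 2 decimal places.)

313.00

Original equilibrium: 1224 - 3p = 5p - 656 gives 1880 = 8p, so p = 235 and q = 519.
The new curves are qd = 970 - 3p (demand) and qs = 5p - 782 (supply).
Clearing the new market: 970 - 3p = 5p - 782, so p = 219 and q = 313.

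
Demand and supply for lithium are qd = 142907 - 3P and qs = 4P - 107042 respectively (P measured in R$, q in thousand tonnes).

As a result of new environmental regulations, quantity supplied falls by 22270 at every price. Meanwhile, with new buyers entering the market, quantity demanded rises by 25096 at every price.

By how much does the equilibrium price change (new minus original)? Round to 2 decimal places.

+6766.57

Before the shock: 142907 - 3P = 4P - 107042 ⇒ 249949 = 7P ⇒ P = 35707, q = 35786.
With the change applied: demand qd = 168003 - 3P, supply qs = 4P - 129312.
Clearing the new market: 168003 - 3P = 4P - 129312, so P = 297315/7 ≈ 42473.5714 and q = 284076/7 ≈ 40582.2857.
ΔP = 42473.5714 − 35707 = +6766.57.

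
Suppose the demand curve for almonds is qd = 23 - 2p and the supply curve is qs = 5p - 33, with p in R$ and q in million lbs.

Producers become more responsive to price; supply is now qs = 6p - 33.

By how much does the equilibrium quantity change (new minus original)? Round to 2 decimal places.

+2.00

Original equilibrium: 23 - 2p = 5p - 33 gives 56 = 7p, so p = 8 and q = 7.
The shock moves the curves to qd = 23 - 2p and qs = 6p - 33.
Clearing the new market: 23 - 2p = 6p - 33, so p = 7 and q = 9.
Δq = 9 − 7 = +2.00.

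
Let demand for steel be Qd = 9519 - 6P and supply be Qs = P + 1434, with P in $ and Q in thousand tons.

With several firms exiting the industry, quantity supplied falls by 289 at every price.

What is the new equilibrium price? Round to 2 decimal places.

1196.29

Solve the original market: 9519 - 6P = P + 1434, hence P = 1155 and Q = 2589.
The shock moves the curves to Qd = 9519 - 6P and Qs = P + 1145.
New equilibrium: 9519 - 6P = P + 1145 ⇒ 8374 = 7P ⇒ P = 8374/7 ≈ 1196.2857, Q = 16389/7 ≈ 2341.2857.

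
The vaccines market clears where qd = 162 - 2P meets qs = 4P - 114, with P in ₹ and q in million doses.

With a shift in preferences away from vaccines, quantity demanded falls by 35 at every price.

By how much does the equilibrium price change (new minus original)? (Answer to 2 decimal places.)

Original equilibrium: 162 - 2P = 4P - 114 gives 276 = 6P, so P = 46 and q = 70.
With the change applied: demand qd = 127 - 2P, supply qs = 4P - 114.
New equilibrium: 127 - 2P = 4P - 114 ⇒ 241 = 6P ⇒ P = 241/6 ≈ 40.1667, q = 140/3 ≈ 46.6667.
ΔP = 40.1667 − 46 = -5.83.

-5.83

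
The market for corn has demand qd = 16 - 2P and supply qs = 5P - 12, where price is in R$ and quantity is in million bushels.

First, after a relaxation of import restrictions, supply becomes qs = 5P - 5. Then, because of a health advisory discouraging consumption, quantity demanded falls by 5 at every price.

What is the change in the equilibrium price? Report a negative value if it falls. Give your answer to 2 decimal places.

-1.71

Solve the original market: 16 - 2P = 5P - 12, hence P = 4 and q = 8.
With the change applied: demand qd = 11 - 2P, supply qs = 5P - 5.
Setting them equal: 11 - 2P = 5P - 5 → 16 = 7P, so P = 16/7 ≈ 2.2857 and q = 45/7 ≈ 6.4286.
ΔP = 2.2857 − 4 = -1.71.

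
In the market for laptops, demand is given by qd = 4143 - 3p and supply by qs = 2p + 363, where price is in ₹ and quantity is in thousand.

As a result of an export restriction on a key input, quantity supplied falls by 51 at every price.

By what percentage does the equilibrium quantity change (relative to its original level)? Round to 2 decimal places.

-1.63

Before the shock: 4143 - 3p = 2p + 363 ⇒ 3780 = 5p ⇒ p = 756, q = 1875.
With the change applied: demand qd = 4143 - 3p, supply qs = 2p + 312.
Setting them equal: 4143 - 3p = 2p + 312 → 3831 = 5p, so p = 766.2 and q = 1844.4.
%Δq = (1844.4 − 1875) / 1875 × 100 = -1.63%.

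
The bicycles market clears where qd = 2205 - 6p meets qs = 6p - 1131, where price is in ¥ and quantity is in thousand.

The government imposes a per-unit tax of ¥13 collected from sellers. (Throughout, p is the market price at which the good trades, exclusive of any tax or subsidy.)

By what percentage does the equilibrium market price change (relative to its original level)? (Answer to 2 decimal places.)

Initially, 2205 - 6p = 6p - 1131, so 3336 = 12p and p = 278, q = 537.
Since sellers keep the price net of the tax, the effective supply curve becomes qs = 6p - 1209.
Equate the new curves: 2205 - 6p = 6p - 1209, giving 3414 = 12p, p = 284.5, q = 498.
%Δp = (284.5 − 278) / 278 × 100 = +2.34%.

+2.34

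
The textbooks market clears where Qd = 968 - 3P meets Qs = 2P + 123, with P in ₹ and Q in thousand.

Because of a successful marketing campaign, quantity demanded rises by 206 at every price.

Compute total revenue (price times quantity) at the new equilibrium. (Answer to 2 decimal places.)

114222.68

Solve the original market: 968 - 3P = 2P + 123, hence P = 169 and Q = 461.
With the change applied: demand Qd = 1174 - 3P, supply Qs = 2P + 123.
Setting them equal: 1174 - 3P = 2P + 123 → 1051 = 5P, so P = 210.2 and Q = 543.4.
New expenditure = 210.2 × 543.4 = 114222.68.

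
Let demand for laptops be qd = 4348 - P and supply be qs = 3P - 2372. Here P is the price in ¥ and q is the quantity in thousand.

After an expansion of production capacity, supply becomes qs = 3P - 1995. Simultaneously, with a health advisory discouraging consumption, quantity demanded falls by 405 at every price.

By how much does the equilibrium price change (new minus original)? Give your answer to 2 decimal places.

Solve the original market: 4348 - P = 3P - 2372, hence P = 1680 and q = 2668.
With the change applied: demand qd = 3943 - P, supply qs = 3P - 1995.
New equilibrium: 3943 - P = 3P - 1995 ⇒ 5938 = 4P ⇒ P = 1484.5, q = 2458.5.
ΔP = 1484.5 − 1680 = -195.50.

-195.50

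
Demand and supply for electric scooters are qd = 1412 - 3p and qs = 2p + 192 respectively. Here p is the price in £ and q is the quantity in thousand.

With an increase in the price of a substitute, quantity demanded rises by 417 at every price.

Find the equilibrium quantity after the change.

Original equilibrium: 1412 - 3p = 2p + 192 gives 1220 = 5p, so p = 244 and q = 680.
The shock moves the curves to qd = 1829 - 3p and qs = 2p + 192.
Clearing the new market: 1829 - 3p = 2p + 192, so p = 327.4 and q = 846.8.

846.8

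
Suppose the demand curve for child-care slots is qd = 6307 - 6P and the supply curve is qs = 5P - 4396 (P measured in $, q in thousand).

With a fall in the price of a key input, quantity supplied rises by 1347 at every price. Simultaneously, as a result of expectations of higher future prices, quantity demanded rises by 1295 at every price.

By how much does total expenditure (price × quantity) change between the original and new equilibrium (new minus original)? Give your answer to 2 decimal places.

Solve the original market: 6307 - 6P = 5P - 4396, hence P = 973 and q = 469.
The shock moves the curves to qd = 7602 - 6P and qs = 5P - 3049.
Equate the new curves: 7602 - 6P = 5P - 3049, giving 10651 = 11P, P = 10651/11 ≈ 968.2727, q = 19716/11 ≈ 1792.3636.
Expenditure moves from 973×469 = 456337 to 968.2727×1792.3636 = 1735496.8264; change = +1279159.83.

+1279159.83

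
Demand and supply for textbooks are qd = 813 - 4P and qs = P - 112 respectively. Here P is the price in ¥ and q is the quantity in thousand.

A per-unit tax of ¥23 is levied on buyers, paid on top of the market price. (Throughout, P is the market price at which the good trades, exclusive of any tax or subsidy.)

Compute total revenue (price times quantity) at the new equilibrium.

9096.36

Initially, 813 - 4P = P - 112, so 925 = 5P and P = 185, q = 73.
Since buyers pay the price plus the tax, the effective demand curve becomes qd = 721 - 4P.
New equilibrium: 721 - 4P = P - 112 ⇒ 833 = 5P ⇒ P = 166.6, q = 54.6.
New expenditure = 166.6 × 54.6 = 9096.36.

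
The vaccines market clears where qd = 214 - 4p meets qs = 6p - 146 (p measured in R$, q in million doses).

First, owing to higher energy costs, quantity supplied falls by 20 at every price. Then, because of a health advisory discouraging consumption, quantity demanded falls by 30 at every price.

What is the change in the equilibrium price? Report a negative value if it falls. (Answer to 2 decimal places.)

-1.00

Solve the original market: 214 - 4p = 6p - 146, hence p = 36 and q = 70.
The shock moves the curves to qd = 184 - 4p and qs = 6p - 166.
Equate the new curves: 184 - 4p = 6p - 166, giving 350 = 10p, p = 35, q = 44.
Δp = 35 − 36 = -1.00.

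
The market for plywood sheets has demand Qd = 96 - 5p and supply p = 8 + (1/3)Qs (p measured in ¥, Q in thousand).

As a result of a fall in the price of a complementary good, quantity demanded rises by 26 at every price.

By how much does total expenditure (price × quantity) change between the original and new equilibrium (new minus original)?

Solve the original market: 96 - 5p = 3p - 24, hence p = 15 and Q = 21.
The shock moves the curves to Qd = 122 - 5p and Qs = 3p - 24.
Clearing the new market: 122 - 5p = 3p - 24, so p = 18.25 and Q = 30.75.
Expenditure moves from 15×21 = 315 to 18.25×30.75 = 561.1875; change = +246.1875.

+246.1875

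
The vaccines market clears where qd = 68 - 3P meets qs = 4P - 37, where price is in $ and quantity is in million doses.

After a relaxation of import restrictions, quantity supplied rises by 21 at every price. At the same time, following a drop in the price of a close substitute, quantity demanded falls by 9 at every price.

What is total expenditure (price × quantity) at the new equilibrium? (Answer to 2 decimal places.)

287.76

Before the shock: 68 - 3P = 4P - 37 ⇒ 105 = 7P ⇒ P = 15, q = 23.
After the shift, demand is qd = 59 - 3P and supply is qs = 4P - 16.
New equilibrium: 59 - 3P = 4P - 16 ⇒ 75 = 7P ⇒ P = 75/7 ≈ 10.7143, q = 188/7 ≈ 26.8571.
New expenditure = 10.7143 × 26.8571 = 287.76.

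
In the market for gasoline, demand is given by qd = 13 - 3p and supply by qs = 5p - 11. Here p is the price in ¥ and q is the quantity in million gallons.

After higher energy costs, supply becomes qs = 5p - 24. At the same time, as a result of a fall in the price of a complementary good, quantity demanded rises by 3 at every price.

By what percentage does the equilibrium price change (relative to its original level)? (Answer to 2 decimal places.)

+66.67

Original equilibrium: 13 - 3p = 5p - 11 gives 24 = 8p, so p = 3 and q = 4.
The new curves are qd = 16 - 3p (demand) and qs = 5p - 24 (supply).
New equilibrium: 16 - 3p = 5p - 24 ⇒ 40 = 8p ⇒ p = 5, q = 1.
%Δp = (5 − 3) / 3 × 100 = +66.67%.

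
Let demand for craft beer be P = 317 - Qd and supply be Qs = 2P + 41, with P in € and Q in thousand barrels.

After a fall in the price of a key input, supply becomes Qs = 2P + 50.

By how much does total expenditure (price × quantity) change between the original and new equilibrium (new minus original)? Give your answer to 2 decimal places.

-408.00

Before the shock: 317 - P = 2P + 41 ⇒ 276 = 3P ⇒ P = 92, Q = 225.
With the change applied: demand Qd = 317 - P, supply Qs = 2P + 50.
New equilibrium: 317 - P = 2P + 50 ⇒ 267 = 3P ⇒ P = 89, Q = 228.
Expenditure moves from 92×225 = 20700 to 89×228 = 20292; change = -408.00.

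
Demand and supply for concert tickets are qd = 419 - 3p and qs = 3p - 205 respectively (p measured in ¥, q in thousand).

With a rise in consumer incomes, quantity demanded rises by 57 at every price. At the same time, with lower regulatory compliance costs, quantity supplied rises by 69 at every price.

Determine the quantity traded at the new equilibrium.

170

Solve the original market: 419 - 3p = 3p - 205, hence p = 104 and q = 107.
With the change applied: demand qd = 476 - 3p, supply qs = 3p - 136.
Setting them equal: 476 - 3p = 3p - 136 → 612 = 6p, so p = 102 and q = 170.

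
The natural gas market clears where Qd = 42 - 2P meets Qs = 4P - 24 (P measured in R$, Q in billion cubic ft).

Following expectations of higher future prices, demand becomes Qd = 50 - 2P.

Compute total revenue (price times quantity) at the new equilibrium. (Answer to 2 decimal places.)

312.44

Solve the original market: 42 - 2P = 4P - 24, hence P = 11 and Q = 20.
With the change applied: demand Qd = 50 - 2P, supply Qs = 4P - 24.
Clearing the new market: 50 - 2P = 4P - 24, so P = 37/3 ≈ 12.3333 and Q = 76/3 ≈ 25.3333.
New expenditure = 12.3333 × 25.3333 = 312.44.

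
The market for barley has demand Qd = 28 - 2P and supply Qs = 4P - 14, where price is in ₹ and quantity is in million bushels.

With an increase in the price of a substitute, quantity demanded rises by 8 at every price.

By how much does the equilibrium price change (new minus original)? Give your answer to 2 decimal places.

+1.33

Solve the original market: 28 - 2P = 4P - 14, hence P = 7 and Q = 14.
With the change applied: demand Qd = 36 - 2P, supply Qs = 4P - 14.
Equate the new curves: 36 - 2P = 4P - 14, giving 50 = 6P, P = 25/3 ≈ 8.3333, Q = 58/3 ≈ 19.3333.
ΔP = 8.3333 − 7 = +1.33.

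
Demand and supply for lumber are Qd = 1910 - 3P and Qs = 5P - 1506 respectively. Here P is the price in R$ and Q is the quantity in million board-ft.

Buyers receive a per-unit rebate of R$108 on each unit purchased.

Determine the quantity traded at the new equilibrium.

831.5

Before the shock: 1910 - 3P = 5P - 1506 ⇒ 3416 = 8P ⇒ P = 427, Q = 629.
Since buyers' out-of-pocket price is the market price minus the rebate, the effective demand curve becomes Qd = 2234 - 3P.
Setting them equal: 2234 - 3P = 5P - 1506 → 3740 = 8P, so P = 467.5 and Q = 831.5.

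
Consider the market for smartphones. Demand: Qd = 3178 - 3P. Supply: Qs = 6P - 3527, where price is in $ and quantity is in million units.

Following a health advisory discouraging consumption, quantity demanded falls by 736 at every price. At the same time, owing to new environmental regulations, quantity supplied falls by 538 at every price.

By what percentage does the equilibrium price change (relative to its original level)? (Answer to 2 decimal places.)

-2.95

Initially, 3178 - 3P = 6P - 3527, so 6705 = 9P and P = 745, Q = 943.
After the shift, demand is Qd = 2442 - 3P and supply is Qs = 6P - 4065.
Setting them equal: 2442 - 3P = 6P - 4065 → 6507 = 9P, so P = 723 and Q = 273.
%ΔP = (723 − 745) / 745 × 100 = -2.95%.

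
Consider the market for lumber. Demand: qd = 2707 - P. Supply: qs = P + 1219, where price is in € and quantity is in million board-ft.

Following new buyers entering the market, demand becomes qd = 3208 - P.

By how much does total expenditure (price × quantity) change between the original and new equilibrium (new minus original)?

+740853.75

Original equilibrium: 2707 - P = P + 1219 gives 1488 = 2P, so P = 744 and q = 1963.
The new curves are qd = 3208 - P (demand) and qs = P + 1219 (supply).
Clearing the new market: 3208 - P = P + 1219, so P = 994.5 and q = 2213.5.
Expenditure moves from 744×1963 = 1460472 to 994.5×2213.5 = 2201325.75; change = +740853.75.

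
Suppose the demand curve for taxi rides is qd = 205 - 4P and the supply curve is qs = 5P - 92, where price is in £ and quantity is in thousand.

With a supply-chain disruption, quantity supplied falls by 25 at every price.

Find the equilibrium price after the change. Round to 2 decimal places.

35.78

Solve the original market: 205 - 4P = 5P - 92, hence P = 33 and q = 73.
With the change applied: demand qd = 205 - 4P, supply qs = 5P - 117.
New equilibrium: 205 - 4P = 5P - 117 ⇒ 322 = 9P ⇒ P = 322/9 ≈ 35.7778, q = 557/9 ≈ 61.8889.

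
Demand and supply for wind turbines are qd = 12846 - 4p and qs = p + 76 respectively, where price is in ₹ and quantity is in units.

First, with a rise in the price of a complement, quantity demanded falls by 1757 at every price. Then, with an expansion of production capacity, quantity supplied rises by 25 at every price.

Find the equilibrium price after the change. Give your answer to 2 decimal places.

Initially, 12846 - 4p = p + 76, so 12770 = 5p and p = 2554, q = 2630.
After the shift, demand is qd = 11089 - 4p and supply is qs = p + 101.
Equate the new curves: 11089 - 4p = p + 101, giving 10988 = 5p, p = 2197.6, q = 2298.6.

2197.60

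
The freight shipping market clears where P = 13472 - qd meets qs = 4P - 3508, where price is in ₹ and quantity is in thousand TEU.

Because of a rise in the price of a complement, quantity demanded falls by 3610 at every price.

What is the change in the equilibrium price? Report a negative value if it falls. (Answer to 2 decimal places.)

Before the shock: 13472 - P = 4P - 3508 ⇒ 16980 = 5P ⇒ P = 3396, q = 10076.
With the change applied: demand qd = 9862 - P, supply qs = 4P - 3508.
Equate the new curves: 9862 - P = 4P - 3508, giving 13370 = 5P, P = 2674, q = 7188.
ΔP = 2674 − 3396 = -722.00.

-722.00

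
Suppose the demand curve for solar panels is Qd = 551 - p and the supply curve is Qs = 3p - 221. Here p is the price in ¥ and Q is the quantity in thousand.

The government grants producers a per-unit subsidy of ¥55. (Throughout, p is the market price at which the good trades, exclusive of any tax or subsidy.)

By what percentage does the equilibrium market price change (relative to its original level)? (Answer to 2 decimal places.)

Before the shock: 551 - p = 3p - 221 ⇒ 772 = 4p ⇒ p = 193, Q = 358.
Since sellers receive the price plus the subsidy, the effective supply curve becomes Qs = 3p - 56.
Setting them equal: 551 - p = 3p - 56 → 607 = 4p, so p = 151.75 and Q = 399.25.
%Δp = (151.75 − 193) / 193 × 100 = -21.37%.

-21.37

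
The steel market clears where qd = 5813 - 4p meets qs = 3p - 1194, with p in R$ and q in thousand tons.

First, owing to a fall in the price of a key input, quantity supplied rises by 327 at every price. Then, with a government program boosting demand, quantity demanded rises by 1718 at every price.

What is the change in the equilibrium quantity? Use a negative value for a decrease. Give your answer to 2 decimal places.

+923.14

Original equilibrium: 5813 - 4p = 3p - 1194 gives 7007 = 7p, so p = 1001 and q = 1809.
After the shift, demand is qd = 7531 - 4p and supply is qs = 3p - 867.
Setting them equal: 7531 - 4p = 3p - 867 → 8398 = 7p, so p = 8398/7 ≈ 1199.7143 and q = 19125/7 ≈ 2732.1429.
Δq = 2732.1429 − 1809 = +923.14.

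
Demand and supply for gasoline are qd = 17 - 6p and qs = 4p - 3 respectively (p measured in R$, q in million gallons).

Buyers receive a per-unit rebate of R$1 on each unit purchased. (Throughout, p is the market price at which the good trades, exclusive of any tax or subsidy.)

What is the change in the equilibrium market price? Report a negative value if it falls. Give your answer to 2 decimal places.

Before the shock: 17 - 6p = 4p - 3 ⇒ 20 = 10p ⇒ p = 2, q = 5.
Since buyers' out-of-pocket price is the market price minus the rebate, the effective demand curve becomes qd = 23 - 6p.
Clearing the new market: 23 - 6p = 4p - 3, so p = 2.6 and q = 7.4.
Δp = 2.6 − 2 = +0.60.

+0.60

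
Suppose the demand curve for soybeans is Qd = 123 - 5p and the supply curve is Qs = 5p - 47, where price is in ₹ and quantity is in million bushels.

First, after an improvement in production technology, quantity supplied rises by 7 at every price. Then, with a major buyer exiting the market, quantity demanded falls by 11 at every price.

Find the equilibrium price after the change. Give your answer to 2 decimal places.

15.20

Before the shock: 123 - 5p = 5p - 47 ⇒ 170 = 10p ⇒ p = 17, Q = 38.
The shock moves the curves to Qd = 112 - 5p and Qs = 5p - 40.
Clearing the new market: 112 - 5p = 5p - 40, so p = 15.2 and Q = 36.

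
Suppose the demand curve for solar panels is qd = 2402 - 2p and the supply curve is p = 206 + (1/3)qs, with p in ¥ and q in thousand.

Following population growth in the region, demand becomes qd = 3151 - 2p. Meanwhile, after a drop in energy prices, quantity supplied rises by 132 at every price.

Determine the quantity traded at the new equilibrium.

Original equilibrium: 2402 - 2p = 3p - 618 gives 3020 = 5p, so p = 604 and q = 1194.
With the change applied: demand qd = 3151 - 2p, supply qs = 3p - 486.
Setting them equal: 3151 - 2p = 3p - 486 → 3637 = 5p, so p = 727.4 and q = 1696.2.

1696.2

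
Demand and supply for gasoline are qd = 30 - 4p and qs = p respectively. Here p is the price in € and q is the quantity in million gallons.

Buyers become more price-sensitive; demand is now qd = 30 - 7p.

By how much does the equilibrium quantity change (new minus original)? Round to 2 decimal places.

-2.25

Initially, 30 - 4p = p, so 30 = 5p and p = 6, q = 6.
The shock moves the curves to qd = 30 - 7p and qs = p.
Clearing the new market: 30 - 7p = p, so p = 3.75 and q = 3.75.
Δq = 3.75 − 6 = -2.25.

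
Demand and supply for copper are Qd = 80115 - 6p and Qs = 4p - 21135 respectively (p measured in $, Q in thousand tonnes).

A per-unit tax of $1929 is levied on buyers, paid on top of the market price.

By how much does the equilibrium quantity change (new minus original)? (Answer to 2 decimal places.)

Initially, 80115 - 6p = 4p - 21135, so 101250 = 10p and p = 10125, Q = 19365.
Since buyers pay the price plus the tax, the effective demand curve becomes Qd = 68541 - 6p.
New equilibrium: 68541 - 6p = 4p - 21135 ⇒ 89676 = 10p ⇒ p = 8967.6, Q = 14735.4.
ΔQ = 14735.4 − 19365 = -4629.60.

-4629.60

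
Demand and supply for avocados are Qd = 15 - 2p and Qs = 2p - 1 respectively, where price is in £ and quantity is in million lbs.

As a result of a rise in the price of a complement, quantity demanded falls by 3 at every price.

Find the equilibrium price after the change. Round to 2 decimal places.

3.25

Before the shock: 15 - 2p = 2p - 1 ⇒ 16 = 4p ⇒ p = 4, Q = 7.
After the shift, demand is Qd = 12 - 2p and supply is Qs = 2p - 1.
New equilibrium: 12 - 2p = 2p - 1 ⇒ 13 = 4p ⇒ p = 3.25, Q = 5.5.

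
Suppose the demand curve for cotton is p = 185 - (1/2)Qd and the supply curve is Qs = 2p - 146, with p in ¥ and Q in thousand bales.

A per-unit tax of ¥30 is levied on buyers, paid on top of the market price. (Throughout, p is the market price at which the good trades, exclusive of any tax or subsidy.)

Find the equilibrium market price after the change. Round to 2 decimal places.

114.00

Initially, 370 - 2p = 2p - 146, so 516 = 4p and p = 129, Q = 112.
Since buyers pay the price plus the tax, the effective demand curve becomes Qd = 310 - 2p.
Setting them equal: 310 - 2p = 2p - 146 → 456 = 4p, so p = 114 and Q = 82.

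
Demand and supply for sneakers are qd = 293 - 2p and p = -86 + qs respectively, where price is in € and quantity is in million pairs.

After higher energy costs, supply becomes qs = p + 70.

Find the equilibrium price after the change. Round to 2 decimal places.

74.33

Original equilibrium: 293 - 2p = p + 86 gives 207 = 3p, so p = 69 and q = 155.
The shock moves the curves to qd = 293 - 2p and qs = p + 70.
Equate the new curves: 293 - 2p = p + 70, giving 223 = 3p, p = 223/3 ≈ 74.3333, q = 433/3 ≈ 144.3333.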